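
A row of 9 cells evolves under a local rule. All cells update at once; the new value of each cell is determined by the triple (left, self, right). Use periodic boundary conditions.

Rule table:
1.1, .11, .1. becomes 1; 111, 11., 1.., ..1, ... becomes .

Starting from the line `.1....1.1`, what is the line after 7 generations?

11....111
......1..
......1..  (fixed point — unchanged through generation 7)

......1..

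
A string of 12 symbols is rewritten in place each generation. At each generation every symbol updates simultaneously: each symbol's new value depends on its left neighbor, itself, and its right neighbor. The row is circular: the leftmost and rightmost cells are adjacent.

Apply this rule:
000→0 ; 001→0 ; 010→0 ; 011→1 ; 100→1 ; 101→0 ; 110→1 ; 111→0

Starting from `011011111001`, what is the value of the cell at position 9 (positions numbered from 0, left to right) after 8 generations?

0

011010001100
011001001110
011100101011
010110000011
000111000011
100101100011
110001110010
111001011000
position 9 holds 0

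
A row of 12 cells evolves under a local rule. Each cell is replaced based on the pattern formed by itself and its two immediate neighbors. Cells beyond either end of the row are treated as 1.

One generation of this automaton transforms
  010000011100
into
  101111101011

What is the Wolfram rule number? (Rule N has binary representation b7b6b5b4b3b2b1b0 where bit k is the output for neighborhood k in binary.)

179

position 8: 111 → 1  (bit 7 = 1)
position 9: 110 → 0  (bit 6 = 0)
position 0: 101 → 1  (bit 5 = 1)
position 2: 100 → 1  (bit 4 = 1)
position 7: 011 → 0  (bit 3 = 0)
position 1: 010 → 0  (bit 2 = 0)
position 6: 001 → 1  (bit 1 = 1)
position 3: 000 → 1  (bit 0 = 1)
bits b7..b0 = 10110011 = 179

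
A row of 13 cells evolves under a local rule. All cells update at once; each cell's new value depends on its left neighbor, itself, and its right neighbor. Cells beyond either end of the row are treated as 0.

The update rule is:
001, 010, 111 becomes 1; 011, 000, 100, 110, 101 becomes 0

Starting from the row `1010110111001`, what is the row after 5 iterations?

1010100010000

1010000010011
1010000110100
1010001000100
1010011001100
1010100010000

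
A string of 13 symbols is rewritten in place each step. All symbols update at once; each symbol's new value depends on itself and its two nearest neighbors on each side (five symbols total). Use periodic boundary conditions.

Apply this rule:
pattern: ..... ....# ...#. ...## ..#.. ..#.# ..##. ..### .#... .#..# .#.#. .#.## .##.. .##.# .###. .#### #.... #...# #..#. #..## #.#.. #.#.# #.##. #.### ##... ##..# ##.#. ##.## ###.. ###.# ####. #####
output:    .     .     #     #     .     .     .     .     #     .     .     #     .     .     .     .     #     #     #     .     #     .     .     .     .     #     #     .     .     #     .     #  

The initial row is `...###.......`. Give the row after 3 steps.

#.#..#.#...#.

..#....#.....
.#.##.#.##...
#.#..#.#...#.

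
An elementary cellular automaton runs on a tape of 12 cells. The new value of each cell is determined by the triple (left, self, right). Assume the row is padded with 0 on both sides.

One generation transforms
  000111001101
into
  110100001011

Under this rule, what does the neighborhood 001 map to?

0

At position 2 the neighborhood is 001; the next row has 0 there.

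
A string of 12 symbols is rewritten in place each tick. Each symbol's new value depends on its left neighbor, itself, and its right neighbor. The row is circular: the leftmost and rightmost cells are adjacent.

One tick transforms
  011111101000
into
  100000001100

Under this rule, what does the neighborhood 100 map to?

1

At position 9 the neighborhood is 100; the next row has 1 there.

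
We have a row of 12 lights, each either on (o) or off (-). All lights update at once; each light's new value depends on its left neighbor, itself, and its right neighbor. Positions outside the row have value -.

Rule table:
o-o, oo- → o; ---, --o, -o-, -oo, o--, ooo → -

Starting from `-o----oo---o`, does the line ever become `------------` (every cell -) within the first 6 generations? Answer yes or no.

-------o----
------------
all cells are - at generation 2

yes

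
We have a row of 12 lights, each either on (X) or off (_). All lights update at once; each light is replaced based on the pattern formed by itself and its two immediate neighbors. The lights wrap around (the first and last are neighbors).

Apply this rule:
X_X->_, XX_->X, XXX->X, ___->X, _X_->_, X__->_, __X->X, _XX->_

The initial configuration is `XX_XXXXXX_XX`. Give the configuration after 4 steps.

XX__XXXXX__X
XX_X_XXXX_X_
_X____XXX___
X__XXX_XX_XX

X__XXX_XX_XX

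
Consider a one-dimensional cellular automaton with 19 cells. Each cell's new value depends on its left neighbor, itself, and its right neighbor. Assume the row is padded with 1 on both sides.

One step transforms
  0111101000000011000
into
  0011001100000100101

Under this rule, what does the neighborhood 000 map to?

0

At position 8 the neighborhood is 000; the next row has 0 there.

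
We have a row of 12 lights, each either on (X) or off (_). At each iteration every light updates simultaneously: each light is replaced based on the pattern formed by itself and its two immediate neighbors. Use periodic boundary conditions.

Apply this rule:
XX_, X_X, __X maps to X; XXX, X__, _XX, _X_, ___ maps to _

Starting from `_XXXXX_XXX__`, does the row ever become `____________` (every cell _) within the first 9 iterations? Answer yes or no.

X____XX__X__
____X_X_X__X
___X_X_X__X_
__X_X_X__X__
_X_X_X__X___
X_X_X__X____
_X_X__X____X
X_X__X____X_
_X__X____X_X
iteration 9 is _X__X____X_X, still not uniform _

no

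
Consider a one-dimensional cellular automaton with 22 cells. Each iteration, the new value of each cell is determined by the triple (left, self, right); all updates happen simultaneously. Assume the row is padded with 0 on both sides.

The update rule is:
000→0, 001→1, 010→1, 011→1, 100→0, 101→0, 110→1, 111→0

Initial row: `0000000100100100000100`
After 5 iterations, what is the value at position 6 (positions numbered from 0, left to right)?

0

0000001101101100001100
0000011101101100011100
0000110101101100110100
0001110101101101110100
0011010101101101010100
position 6 holds 0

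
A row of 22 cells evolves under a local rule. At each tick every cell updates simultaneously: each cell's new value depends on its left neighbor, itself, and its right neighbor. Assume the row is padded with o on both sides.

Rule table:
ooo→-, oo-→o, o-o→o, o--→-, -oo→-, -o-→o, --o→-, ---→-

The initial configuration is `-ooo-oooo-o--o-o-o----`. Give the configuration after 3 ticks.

tick 1: o--oo---ooo--ooooo----
tick 2: o---o-----o------o----
tick 3: o---o-----o------o----

o---o-----o------o----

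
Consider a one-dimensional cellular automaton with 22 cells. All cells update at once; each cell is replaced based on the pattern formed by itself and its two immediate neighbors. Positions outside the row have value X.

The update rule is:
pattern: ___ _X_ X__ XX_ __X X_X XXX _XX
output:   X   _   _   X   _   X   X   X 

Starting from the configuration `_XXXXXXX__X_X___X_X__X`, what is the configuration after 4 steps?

XXXXXXXXX__XXXXXXX__XX

step 1: XXXXXXXX___X__X__X___X
step 2: XXXXXXXX_X_________X_X
step 3: XXXXXXXXX__XXXXXXX__XX
step 4: XXXXXXXXX__XXXXXXX__XX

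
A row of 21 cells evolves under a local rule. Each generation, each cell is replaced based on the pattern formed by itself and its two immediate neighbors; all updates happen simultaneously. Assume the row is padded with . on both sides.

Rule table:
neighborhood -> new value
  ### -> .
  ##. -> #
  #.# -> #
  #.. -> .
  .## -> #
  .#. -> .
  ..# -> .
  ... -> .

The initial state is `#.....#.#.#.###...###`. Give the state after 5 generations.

.......#.#.##.#...#.#
........#.####.....#.
.........##..#.......
.........##..........
.........##..........

.........##..........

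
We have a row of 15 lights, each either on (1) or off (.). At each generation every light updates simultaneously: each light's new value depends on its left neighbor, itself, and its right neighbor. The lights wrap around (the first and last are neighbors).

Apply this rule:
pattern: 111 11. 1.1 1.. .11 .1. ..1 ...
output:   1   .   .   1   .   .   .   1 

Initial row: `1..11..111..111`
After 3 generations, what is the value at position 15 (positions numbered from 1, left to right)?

.1...1..1.1..11
..11..1....1...
1...1..111..111
position 15 holds 1

1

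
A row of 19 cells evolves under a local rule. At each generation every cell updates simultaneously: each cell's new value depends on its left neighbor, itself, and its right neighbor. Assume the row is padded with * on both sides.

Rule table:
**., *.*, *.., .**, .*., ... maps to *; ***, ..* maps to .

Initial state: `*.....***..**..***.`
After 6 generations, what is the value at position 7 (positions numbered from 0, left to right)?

*

*****.*.**.***.*.**
....********.*****.
***.*......***...**
..********.*.***.*.
*.*......*****.****
********.*...***...
position 7 holds *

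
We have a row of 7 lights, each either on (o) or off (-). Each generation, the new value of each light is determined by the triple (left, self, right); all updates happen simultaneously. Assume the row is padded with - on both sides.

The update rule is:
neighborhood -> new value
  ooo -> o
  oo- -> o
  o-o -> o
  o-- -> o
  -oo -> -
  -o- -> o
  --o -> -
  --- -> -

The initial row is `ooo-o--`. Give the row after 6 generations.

------o

generation 1: -ooooo-
generation 2: --ooooo
generation 3: ---oooo
generation 4: ----ooo
generation 5: -----oo
generation 6: ------o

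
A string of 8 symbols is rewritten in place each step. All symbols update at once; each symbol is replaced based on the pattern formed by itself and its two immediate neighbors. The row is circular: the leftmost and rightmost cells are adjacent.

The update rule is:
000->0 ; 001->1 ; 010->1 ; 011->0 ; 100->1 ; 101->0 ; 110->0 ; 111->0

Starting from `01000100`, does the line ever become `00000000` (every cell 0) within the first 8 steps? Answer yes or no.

yes

11101110
00000000
all cells are 0 at step 2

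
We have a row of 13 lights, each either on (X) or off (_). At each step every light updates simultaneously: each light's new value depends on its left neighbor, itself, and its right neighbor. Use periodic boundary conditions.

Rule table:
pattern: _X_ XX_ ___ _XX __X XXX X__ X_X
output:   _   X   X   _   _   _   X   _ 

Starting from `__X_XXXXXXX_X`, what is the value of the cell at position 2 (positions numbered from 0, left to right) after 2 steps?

X

X_________X__
_XXXXXXXX__X_
position 2 holds X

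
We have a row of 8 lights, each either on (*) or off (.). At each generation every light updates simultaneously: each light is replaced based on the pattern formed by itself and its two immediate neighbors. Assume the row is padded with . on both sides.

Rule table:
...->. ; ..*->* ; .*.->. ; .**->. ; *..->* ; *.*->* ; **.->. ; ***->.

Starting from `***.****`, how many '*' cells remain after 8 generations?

4

...*....
..*.*...
.*.*.*..
*.*.*.*.
.*.*.*.*
*.*.*.*.  (repeats generation 4; period 2)
generation 8: *.*.*.*.
count of *: 4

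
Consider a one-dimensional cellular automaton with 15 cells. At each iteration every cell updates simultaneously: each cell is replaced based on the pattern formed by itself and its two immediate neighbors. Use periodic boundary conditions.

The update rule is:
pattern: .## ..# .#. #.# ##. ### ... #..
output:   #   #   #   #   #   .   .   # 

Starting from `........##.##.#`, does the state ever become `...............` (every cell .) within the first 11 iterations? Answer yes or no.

yes

#......########
##....##.......
###..####.....#
..####..##...##
###..######.###
..####....###..
.##..##..##.##.
###############
...............
all cells are . at iteration 9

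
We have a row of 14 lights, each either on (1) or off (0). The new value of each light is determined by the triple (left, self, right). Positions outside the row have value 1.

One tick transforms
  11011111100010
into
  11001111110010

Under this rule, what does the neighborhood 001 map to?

At position 11 the neighborhood is 001; the next row has 0 there.

0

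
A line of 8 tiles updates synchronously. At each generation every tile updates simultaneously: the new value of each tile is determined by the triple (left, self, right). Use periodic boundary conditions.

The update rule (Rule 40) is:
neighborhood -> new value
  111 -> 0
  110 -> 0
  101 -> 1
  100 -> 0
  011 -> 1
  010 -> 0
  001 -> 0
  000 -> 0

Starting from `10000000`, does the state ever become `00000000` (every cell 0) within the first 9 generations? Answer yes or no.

yes

00000000
all cells are 0 at generation 1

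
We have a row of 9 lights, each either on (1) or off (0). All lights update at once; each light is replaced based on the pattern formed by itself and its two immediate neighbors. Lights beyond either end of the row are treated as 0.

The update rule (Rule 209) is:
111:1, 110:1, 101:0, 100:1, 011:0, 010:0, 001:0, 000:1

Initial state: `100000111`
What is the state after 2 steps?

step 1: 011110011
step 2: 001111001

001111001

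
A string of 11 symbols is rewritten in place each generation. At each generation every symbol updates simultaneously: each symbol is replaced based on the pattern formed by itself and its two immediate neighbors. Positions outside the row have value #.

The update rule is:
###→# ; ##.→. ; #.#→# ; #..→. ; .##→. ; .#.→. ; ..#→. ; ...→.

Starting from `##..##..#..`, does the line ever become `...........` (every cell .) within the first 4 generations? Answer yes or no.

#..........
...........
all cells are . at generation 2

yes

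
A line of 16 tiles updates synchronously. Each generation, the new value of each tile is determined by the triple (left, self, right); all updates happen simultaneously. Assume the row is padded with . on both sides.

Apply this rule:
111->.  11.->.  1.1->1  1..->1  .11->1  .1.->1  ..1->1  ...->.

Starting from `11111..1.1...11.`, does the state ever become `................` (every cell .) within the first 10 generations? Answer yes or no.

1....111111.11.1
11..11.....11.11
1.111.1...11.11.
111..111.11.11.1
1..111..11.11.11
1111..111.11.11.
1...111..11.11.1
11.11..111.11.11
1.11.111..11.11.
111.11..111.11.1
generation 10 is 111.11..111.11.1, still not uniform .

no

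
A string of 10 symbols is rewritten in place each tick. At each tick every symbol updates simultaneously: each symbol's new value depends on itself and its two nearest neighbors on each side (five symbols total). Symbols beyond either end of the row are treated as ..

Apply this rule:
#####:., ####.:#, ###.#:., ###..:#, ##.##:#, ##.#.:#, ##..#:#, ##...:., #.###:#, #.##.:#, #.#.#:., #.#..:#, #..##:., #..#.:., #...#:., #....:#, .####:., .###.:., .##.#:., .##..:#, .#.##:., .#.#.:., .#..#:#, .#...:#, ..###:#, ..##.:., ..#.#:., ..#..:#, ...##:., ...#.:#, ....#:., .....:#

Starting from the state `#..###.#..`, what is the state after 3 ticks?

..#..#..##

##.#..####
..###.#.##
..#..#..##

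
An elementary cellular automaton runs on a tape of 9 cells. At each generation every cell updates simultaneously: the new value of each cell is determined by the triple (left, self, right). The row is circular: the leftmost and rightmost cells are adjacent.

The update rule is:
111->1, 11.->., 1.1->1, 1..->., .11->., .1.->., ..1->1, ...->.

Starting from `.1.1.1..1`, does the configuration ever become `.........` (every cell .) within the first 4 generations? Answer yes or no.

generation 1: 1.1.1..1.
generation 2: .1.1..1.1
generation 3: 1.1..1.1.
generation 4: .1..1.1.1
generation 4 is .1..1.1.1, still not uniform .

no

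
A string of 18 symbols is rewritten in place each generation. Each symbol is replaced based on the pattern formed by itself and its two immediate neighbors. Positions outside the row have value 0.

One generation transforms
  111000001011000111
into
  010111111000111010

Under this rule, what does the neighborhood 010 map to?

1

At position 8 the neighborhood is 010; the next row has 1 there.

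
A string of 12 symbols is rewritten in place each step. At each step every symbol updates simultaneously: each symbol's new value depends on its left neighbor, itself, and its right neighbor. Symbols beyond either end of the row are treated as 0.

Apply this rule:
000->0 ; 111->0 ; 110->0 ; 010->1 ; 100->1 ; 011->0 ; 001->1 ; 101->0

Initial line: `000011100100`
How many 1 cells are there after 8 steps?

000100011110
001110100001
010000110011
111001001100
000111110010
001000001111
011100010000
100010111000
count of 1: 5

5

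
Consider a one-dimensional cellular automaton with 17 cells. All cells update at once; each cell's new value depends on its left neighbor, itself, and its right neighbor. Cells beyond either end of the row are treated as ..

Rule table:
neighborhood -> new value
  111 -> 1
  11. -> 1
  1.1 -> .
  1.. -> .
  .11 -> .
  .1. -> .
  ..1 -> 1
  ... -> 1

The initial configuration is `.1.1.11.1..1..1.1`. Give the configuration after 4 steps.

.1..11.......1...

step 1: 1.....1...1..1...
step 2: ..1111..11..1..11
step 3: 11.111.1.1.1..1.1
step 4: .1..11.......1...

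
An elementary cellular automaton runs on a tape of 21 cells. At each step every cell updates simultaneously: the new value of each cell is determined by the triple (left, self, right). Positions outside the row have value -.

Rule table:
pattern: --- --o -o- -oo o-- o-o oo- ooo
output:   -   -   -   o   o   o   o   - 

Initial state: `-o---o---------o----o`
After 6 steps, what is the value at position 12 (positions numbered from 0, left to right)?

-

step 1: --o---o---------o----
step 2: ---o---o---------o---
step 3: ----o---o---------o--
step 4: -----o---o---------o-
step 5: ------o---o---------o
step 6: -------o---o---------
position 12 holds -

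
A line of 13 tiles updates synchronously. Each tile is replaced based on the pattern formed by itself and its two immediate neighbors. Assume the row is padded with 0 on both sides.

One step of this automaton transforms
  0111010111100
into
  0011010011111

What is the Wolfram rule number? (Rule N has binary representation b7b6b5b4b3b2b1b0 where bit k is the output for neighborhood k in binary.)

position 2: 111 → 1  (bit 7 = 1)
position 3: 110 → 1  (bit 6 = 1)
position 4: 101 → 0  (bit 5 = 0)
position 11: 100 → 1  (bit 4 = 1)
position 1: 011 → 0  (bit 3 = 0)
position 5: 010 → 1  (bit 2 = 1)
position 0: 001 → 0  (bit 1 = 0)
position 12: 000 → 1  (bit 0 = 1)
bits b7..b0 = 11010101 = 213

213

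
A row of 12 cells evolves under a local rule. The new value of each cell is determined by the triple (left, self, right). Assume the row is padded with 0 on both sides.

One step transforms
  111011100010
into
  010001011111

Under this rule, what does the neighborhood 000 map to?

At position 8 the neighborhood is 000; the next row has 1 there.

1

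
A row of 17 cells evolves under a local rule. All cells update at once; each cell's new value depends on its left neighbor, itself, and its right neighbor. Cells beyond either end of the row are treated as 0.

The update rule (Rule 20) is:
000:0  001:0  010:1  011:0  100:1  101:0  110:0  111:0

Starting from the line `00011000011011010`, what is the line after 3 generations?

00000100000000011
00000110000000000
00000001000000000

00000001000000000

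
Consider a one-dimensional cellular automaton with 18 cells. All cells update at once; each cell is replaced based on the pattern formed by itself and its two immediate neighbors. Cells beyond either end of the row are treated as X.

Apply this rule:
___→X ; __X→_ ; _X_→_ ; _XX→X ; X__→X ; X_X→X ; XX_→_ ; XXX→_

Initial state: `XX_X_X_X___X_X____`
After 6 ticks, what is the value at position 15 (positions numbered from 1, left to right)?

__X_X_X_XX__X_XXX_
X__X_X_XX_X__XX__X
_X__X_XX_X_X_X_X_X
X_X__XX_X_X_X_X_XX
_X_X_X_X_X_X_X_XX_
X_X_X_X_X_X_X_XX_X
position 15 holds X

X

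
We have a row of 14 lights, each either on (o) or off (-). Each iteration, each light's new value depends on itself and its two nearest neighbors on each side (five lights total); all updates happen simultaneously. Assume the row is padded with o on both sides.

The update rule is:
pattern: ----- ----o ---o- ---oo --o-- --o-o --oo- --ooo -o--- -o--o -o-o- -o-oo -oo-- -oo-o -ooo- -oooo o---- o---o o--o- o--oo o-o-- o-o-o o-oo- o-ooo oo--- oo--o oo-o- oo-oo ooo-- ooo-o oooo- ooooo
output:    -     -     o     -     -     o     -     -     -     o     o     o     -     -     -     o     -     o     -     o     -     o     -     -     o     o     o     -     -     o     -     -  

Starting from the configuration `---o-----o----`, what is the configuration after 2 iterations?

---o---o------

iteration 1: ooo-----o-----
iteration 2: ---o---o------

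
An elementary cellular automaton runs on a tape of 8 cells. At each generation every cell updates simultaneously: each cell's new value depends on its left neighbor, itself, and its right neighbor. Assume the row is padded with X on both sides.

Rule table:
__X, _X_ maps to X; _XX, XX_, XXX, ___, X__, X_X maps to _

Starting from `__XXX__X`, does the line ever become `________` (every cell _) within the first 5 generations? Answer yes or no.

_X____X_
_X___XX_
_X__X___
_X_XX__X
_X____X_
generation 5 is _X____X_, still not uniform _

no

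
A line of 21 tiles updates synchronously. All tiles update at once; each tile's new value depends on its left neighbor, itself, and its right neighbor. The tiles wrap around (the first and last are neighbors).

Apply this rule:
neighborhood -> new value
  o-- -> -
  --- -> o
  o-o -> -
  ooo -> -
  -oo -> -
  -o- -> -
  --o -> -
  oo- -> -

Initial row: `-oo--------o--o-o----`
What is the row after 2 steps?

step 1: ----oooooo--------ooo
step 2: -oo--------oooooo----

-oo--------oooooo----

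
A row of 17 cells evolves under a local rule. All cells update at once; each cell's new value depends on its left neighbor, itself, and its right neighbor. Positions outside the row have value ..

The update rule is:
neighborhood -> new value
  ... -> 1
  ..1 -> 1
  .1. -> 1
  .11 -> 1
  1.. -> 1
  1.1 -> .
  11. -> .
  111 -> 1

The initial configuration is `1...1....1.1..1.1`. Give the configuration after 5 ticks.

111111.1111.111.1

tick 1: 1111111111.1111.1
tick 2: 111111111..111..1
tick 3: 11111111.1111.111
tick 4: 1111111..111..11.
tick 5: 111111.1111.111.1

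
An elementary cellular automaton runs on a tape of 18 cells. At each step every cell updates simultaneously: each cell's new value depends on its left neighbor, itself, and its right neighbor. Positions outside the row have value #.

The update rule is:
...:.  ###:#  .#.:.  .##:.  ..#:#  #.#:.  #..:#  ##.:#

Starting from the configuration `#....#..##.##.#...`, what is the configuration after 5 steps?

######..#.##.#..##

step 1: ##..#.##.#..#..#.#
step 2: ####...#..##.##...
step 3: #####.#.##.#..##.#
step 4: #####....#..##.#..
step 5: ######..#.##.#..##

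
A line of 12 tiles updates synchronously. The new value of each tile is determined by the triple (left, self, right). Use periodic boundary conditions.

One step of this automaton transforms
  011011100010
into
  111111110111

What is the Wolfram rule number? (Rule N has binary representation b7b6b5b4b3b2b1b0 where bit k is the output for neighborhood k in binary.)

254

position 5: 111 → 1  (bit 7 = 1)
position 2: 110 → 1  (bit 6 = 1)
position 3: 101 → 1  (bit 5 = 1)
position 7: 100 → 1  (bit 4 = 1)
position 1: 011 → 1  (bit 3 = 1)
position 10: 010 → 1  (bit 2 = 1)
position 0: 001 → 1  (bit 1 = 1)
position 8: 000 → 0  (bit 0 = 0)
bits b7..b0 = 11111110 = 254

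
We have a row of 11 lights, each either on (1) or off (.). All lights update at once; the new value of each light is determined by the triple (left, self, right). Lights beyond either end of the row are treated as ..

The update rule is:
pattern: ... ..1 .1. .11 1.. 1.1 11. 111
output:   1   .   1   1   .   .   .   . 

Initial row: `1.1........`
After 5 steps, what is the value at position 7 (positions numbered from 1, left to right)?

1

1.1.1111111
1.1.1......
1.1.1.11111
1.1.1.1....
1.1.1.1.111
position 7 holds 1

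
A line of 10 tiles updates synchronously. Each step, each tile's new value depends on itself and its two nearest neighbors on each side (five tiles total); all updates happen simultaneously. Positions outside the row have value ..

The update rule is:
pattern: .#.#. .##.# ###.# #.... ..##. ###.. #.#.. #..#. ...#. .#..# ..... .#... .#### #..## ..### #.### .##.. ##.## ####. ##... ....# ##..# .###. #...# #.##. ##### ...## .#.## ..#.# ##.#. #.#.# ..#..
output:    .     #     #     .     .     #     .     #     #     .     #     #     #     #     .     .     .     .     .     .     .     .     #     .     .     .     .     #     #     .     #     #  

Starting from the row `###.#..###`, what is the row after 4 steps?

.##.......

.##...#.##
.....###..
###...##..
.##.......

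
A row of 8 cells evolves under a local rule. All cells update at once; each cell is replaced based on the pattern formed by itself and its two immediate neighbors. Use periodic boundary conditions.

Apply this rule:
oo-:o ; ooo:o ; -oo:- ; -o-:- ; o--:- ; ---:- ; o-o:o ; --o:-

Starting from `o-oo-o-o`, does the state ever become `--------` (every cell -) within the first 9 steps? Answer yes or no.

no

step 1: oo-oo-o-
step 2: -oo-oo-o
step 3: o-oo-oo-
step 4: -o-oo-oo
step 5: o-o-oo-o
step 6: oo-o-oo-
step 7: -oo-o-oo
step 8: o-oo-o-o  (repeats step 0; period 8)
step 9: oo-oo-o-
step 9 is oo-oo-o-, still not uniform -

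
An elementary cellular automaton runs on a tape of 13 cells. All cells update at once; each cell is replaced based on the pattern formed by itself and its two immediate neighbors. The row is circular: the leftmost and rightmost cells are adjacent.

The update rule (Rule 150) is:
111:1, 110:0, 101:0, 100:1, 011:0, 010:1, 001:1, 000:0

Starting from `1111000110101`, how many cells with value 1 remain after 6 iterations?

iteration 1: 1110101000100
iteration 2: 0100101101111
iteration 3: 0111100000110
iteration 4: 1011010001001
iteration 5: 0000011011110
iteration 6: 0000100001101
count of 1: 4

4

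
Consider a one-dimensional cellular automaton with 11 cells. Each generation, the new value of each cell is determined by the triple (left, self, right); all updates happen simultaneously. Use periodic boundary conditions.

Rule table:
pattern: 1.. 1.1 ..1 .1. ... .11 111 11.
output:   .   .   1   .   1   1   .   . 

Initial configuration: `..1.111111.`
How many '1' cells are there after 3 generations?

3

generation 1: 11..1......
generation 2: 1..1..11111
generation 3: ..1..11....
count of 1: 3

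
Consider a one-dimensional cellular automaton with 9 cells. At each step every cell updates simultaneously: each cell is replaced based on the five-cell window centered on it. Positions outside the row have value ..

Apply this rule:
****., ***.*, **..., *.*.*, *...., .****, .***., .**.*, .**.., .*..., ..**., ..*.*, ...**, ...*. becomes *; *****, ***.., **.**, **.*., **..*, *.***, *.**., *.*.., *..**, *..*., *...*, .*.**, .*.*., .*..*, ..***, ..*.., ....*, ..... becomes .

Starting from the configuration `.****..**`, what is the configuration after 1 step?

*.**...**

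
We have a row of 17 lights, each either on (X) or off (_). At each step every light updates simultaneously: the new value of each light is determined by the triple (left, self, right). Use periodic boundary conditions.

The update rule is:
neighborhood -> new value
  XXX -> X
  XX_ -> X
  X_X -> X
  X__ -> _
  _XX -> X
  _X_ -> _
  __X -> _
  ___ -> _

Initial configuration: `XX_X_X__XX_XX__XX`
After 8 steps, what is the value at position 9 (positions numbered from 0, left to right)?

X

XXX_X___XXXXX__XX
XXXX____XXXXX__XX
XXXX____XXXXX__XX  (fixed point — unchanged through step 8)
position 9 holds X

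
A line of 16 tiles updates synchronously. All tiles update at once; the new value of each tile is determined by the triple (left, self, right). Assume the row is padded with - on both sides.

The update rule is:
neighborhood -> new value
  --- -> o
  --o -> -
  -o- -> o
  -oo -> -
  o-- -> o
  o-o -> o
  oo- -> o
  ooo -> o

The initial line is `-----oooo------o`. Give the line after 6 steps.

-oo--oooo--ooooo

oooo--oooooooo-o
-oooo--ooooooooo
--oooo--oooooooo
o--oooo--ooooooo
oo--oooo--oooooo
-oo--oooo--ooooo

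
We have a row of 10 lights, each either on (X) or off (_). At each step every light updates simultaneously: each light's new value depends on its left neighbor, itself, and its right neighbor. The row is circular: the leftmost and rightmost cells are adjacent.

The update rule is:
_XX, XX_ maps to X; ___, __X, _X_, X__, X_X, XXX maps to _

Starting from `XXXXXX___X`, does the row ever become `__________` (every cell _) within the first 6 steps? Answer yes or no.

step 1: _____X___X
step 2: __________
all cells are _ at step 2

yes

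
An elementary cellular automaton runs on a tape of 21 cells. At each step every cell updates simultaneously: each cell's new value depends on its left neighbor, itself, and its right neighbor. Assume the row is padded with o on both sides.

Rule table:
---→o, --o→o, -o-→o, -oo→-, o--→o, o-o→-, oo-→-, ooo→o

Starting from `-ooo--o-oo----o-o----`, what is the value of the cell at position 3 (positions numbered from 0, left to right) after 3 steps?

--o-ooo---ooooo-ooooo
ooo--o-ooo-ooo---oooo
oo-ooo--o---o-ooo-ooo
position 3 holds o

o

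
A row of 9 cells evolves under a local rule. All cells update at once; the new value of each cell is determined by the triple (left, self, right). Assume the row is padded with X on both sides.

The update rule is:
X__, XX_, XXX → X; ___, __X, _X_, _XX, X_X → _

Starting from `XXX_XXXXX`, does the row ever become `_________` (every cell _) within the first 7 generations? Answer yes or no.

XXX__XXXX
XXXX__XXX
XXXXX__XX
XXXXXX__X
XXXXXXX__
XXXXXXXX_
XXXXXXXX_
generation 7 is XXXXXXXX_, still not uniform _

no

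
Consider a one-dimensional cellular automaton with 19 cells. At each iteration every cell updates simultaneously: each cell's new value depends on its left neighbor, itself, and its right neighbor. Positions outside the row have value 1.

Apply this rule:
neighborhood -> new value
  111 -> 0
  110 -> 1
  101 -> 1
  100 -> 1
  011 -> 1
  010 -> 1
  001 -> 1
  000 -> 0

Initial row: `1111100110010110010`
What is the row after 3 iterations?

1111110000000000001

iteration 1: 0000111111111111111
iteration 2: 1001100000000000000
iteration 3: 1111110000000000001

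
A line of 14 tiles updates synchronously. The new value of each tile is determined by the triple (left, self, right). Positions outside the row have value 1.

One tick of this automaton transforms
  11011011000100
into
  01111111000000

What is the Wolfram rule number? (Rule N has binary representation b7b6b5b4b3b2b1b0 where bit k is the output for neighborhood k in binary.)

position 0: 111 → 0  (bit 7 = 0)
position 1: 110 → 1  (bit 6 = 1)
position 2: 101 → 1  (bit 5 = 1)
position 8: 100 → 0  (bit 4 = 0)
position 3: 011 → 1  (bit 3 = 1)
position 11: 010 → 0  (bit 2 = 0)
position 10: 001 → 0  (bit 1 = 0)
position 9: 000 → 0  (bit 0 = 0)
bits b7..b0 = 01101000 = 104

104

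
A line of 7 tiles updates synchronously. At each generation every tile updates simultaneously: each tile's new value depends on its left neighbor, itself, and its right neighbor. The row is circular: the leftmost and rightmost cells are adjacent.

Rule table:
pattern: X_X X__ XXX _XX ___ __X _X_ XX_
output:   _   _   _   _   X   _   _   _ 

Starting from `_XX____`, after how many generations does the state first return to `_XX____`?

2

____XXX
_XX____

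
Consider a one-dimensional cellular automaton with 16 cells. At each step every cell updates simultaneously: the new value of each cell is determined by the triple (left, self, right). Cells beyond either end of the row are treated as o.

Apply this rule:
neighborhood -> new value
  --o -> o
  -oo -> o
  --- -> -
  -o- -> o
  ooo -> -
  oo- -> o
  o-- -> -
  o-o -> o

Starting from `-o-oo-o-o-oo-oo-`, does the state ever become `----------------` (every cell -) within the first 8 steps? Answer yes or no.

yes

oooooooooooooooo
----------------
all cells are - at step 2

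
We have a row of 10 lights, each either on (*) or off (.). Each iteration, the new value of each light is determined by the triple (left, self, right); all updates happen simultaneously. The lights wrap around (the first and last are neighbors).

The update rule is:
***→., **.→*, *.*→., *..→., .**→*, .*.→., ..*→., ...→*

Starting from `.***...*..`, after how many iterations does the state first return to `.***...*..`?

.*.*.*...*
.......*..
******...*
.....*.*.*
.***......
.*.*.*****
.....*...*
.***...*..

8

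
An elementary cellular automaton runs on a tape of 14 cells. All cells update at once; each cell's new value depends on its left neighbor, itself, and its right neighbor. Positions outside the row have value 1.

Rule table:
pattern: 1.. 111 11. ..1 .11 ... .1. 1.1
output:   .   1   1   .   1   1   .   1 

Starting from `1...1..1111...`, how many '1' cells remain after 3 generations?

12

1.1....1111.1.
11..11.11111.1
11..1111111111
count of 1: 12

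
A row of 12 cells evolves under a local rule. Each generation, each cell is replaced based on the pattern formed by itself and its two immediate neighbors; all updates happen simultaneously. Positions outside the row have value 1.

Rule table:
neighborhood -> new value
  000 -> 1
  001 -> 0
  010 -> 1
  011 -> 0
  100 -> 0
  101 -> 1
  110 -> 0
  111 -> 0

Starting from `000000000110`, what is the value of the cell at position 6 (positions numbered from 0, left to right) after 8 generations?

011111110001
100000000100
001111110100
000000001100
011111100000
100000001110
001111100001
000000001100
position 6 holds 0

0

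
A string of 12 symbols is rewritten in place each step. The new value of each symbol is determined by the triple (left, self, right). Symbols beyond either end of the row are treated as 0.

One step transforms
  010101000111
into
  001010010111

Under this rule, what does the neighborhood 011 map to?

At position 9 the neighborhood is 011; the next row has 1 there.

1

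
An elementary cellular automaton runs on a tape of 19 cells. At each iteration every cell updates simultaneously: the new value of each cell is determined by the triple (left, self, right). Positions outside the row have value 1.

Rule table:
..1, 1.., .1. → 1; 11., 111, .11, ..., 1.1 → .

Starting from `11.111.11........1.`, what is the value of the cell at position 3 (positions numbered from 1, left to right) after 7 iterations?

iteration 1: .........1......11.
iteration 2: 1.......111....1...
iteration 3: .1.....1...1..111.1
iteration 4: .11...111.1111.....
iteration 5: ...1.1........1...1
iteration 6: 1.11.11......111.1.
iteration 7: .......1....1....1.
position 3 holds .

.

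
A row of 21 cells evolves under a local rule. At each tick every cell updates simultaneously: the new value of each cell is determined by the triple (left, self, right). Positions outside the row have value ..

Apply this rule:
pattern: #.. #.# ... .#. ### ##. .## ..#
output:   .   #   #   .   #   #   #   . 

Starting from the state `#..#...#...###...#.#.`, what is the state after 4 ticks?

.....#...#.###.#..#..
####...#..#####.....#
####.#....#####.###..
#####..##.#########.#

#####..##.#########.#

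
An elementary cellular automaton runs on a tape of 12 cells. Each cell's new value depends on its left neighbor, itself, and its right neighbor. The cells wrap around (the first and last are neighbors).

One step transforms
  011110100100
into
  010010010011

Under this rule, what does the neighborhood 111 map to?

0

At position 2 the neighborhood is 111; the next row has 0 there.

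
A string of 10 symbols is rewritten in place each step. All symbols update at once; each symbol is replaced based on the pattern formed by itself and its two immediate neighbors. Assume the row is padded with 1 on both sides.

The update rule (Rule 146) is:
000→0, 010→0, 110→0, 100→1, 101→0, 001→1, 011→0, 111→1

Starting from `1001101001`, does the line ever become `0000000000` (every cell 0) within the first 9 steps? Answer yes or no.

0110000110
0001001000
1010110101
0000000000
all cells are 0 at step 4

yes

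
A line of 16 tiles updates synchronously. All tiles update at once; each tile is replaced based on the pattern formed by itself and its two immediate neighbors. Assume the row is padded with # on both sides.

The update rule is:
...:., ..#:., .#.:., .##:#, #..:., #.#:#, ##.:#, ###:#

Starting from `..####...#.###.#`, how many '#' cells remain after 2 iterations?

..####....######
..####....######
count of #: 10

10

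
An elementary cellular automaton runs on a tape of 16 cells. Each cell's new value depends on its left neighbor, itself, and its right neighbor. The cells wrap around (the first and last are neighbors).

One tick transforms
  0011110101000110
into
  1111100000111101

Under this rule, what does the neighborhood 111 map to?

1

At position 3 the neighborhood is 111; the next row has 1 there.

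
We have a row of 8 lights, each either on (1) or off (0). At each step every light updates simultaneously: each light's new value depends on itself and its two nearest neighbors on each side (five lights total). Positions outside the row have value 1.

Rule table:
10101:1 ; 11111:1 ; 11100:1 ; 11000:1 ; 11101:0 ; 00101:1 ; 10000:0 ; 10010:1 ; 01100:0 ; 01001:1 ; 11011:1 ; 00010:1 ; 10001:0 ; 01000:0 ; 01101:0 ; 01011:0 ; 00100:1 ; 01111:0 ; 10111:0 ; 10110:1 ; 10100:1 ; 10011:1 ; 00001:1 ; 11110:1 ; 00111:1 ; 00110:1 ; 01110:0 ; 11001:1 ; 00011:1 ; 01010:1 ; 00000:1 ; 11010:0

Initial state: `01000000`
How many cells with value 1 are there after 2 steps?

01001111
01111011
count of 1: 6

6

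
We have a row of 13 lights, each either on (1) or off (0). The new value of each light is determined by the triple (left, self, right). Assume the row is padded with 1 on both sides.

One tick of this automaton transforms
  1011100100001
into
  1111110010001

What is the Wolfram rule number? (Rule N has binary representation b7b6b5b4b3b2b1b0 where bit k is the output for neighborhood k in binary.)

248

position 3: 111 → 1  (bit 7 = 1)
position 0: 110 → 1  (bit 6 = 1)
position 1: 101 → 1  (bit 5 = 1)
position 5: 100 → 1  (bit 4 = 1)
position 2: 011 → 1  (bit 3 = 1)
position 7: 010 → 0  (bit 2 = 0)
position 6: 001 → 0  (bit 1 = 0)
position 9: 000 → 0  (bit 0 = 0)
bits b7..b0 = 11111000 = 248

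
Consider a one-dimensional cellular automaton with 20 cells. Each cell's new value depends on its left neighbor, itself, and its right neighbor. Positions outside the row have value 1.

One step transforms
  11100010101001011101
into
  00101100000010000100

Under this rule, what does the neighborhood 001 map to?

1

At position 5 the neighborhood is 001; the next row has 1 there.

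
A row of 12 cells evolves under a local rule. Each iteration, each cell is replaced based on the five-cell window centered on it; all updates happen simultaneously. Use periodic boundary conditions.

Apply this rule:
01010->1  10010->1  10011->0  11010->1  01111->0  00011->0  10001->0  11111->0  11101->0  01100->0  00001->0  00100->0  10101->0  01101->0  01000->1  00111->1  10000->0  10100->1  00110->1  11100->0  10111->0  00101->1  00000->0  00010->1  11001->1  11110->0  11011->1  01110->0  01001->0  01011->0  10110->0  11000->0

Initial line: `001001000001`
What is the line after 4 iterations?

101010001011

010010100010
100111110100
000100001101
101010001011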